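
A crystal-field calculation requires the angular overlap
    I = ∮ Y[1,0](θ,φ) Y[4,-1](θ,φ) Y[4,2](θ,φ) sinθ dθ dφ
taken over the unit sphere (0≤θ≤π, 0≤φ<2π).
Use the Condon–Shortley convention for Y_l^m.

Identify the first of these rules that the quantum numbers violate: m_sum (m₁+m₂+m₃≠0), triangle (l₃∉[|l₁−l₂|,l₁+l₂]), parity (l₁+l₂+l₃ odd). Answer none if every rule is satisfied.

m_sum

m₁+m₂+m₃ = 0 − 1 + 2 = 1  ✗
triangle: |1−4|=3 ≤ l₃=4 ≤ 1+4=5
parity: l₁+l₂+l₃ = 9 is odd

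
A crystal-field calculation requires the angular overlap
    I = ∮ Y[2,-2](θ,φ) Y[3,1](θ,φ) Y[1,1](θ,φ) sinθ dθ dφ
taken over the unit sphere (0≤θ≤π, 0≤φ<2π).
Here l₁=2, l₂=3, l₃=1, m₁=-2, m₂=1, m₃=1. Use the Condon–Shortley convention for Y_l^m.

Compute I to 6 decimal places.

Rules hold: Σm=0, L=6 even, 1≤1≤5.
N = 5·7·3 = 105
Δ = 4!·0!·2!/7! = 1/105
Racah Σ t=2..2: t=2:+1/4 = 1/4
⇒ 3j(2 3 1; 0 0 0)² = 3/35, sgn -1
Racah Σ t=4..4: t=4:+1/48 = 1/48
⇒ 3j(2 3 1; -2 1 1)² = 1/105, sgn +1
4πI² = N·(3j₀)²·(3jₘ)² = 3/35
I = -1·√(0.0857143/4π) = -0.08258890

-0.082589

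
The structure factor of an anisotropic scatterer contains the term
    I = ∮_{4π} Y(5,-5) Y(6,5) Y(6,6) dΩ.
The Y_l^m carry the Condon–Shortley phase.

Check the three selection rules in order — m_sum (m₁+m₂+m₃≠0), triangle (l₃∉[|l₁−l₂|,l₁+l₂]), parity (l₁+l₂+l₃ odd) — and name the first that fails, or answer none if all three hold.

m₁+m₂+m₃ = -5 + 5 + 6 = 6  ✗
triangle: |5−6|=1 ≤ l₃=6 ≤ 5+6=11
parity: l₁+l₂+l₃ = 17 is odd

m_sum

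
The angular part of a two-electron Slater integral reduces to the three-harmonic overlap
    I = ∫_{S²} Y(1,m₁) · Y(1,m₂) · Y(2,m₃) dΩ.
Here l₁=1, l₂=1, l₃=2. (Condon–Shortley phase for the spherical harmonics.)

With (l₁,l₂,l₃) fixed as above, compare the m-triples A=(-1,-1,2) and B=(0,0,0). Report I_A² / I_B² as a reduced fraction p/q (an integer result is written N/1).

Same 1,1,2: normalisation and zero-m 3j drop out of the ratio.
A: Δ: 0! 2! 2! / 5! → 1/30; sum: t=0:+1/4 = 1/4; 3j²(1 1 2; -1 -1 2) = Δ·Π!·Σ² = 1/5  (sign +1)
B: Δ: 0! 2! 2! / 5! → 1/30; sum: t=0:+1/1 = 1/1; 3j²(1 1 2; 0 0 0) = Δ·Π!·Σ² = 2/15  (sign +1)
I_A²/I_B² = (1/5)/(2/15) = 3/2

3/2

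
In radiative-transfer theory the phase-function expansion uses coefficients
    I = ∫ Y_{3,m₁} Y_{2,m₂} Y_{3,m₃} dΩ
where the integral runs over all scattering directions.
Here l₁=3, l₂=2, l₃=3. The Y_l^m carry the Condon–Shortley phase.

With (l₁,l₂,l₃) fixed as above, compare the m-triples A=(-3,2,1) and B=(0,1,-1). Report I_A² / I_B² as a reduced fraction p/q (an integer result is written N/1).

5/1

Shared (l₁,l₂,l₃)=(3,2,3): N and (l;000)² cancel in I_A²/I_B².
A: Δ = 2!·4!·2!/9! = 1/3780; Racah Σ t=2..2: t=2:+1/96 = 1/96; ⇒ 3j(3 2 3; -3 2 1)² = 1/42, sgn +1
B: Δ = 2!·4!·2!/9! = 1/3780; Racah Σ t=1..2: t=1:−1/8 t=2:+1/12 = -1/24; ⇒ 3j(3 2 3; 0 1 -1)² = 1/210, sgn -1
I_A²/I_B² = (1/42)/(1/210) = 5/1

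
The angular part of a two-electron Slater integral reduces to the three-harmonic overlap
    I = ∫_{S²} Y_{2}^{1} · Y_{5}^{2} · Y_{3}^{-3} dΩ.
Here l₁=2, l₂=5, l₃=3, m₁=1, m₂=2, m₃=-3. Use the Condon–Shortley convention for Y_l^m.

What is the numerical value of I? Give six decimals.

0.063396

m-sum 0 ✓  L=10 even ✓  3≤3≤7 ✓
Π(2lᵢ+1) = 5×11×7 = 385
triangle coeff Δ(2,5,3) = 1/2310
Σ_t [2,2]: t=2:+1/144 = 1/144
(3j)²=10/231 [(2 5 3; 0 0 0)], sign=-1
Σ_t [1,1]: t=1:−1/4320 = -1/4320
(3j)²=1/330 [(2 5 3; 1 2 -3)], sign=-1
⇒ 4πI² = 5/99
I = (+1)√(5/99/(4π)) = 0.06339609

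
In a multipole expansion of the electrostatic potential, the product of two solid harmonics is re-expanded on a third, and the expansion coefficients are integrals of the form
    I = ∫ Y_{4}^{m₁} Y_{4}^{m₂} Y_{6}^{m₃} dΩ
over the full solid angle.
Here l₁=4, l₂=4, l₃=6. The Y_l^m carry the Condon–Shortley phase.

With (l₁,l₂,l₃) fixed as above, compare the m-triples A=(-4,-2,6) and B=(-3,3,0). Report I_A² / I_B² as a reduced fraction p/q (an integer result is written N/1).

528/289

Same 4,4,6: normalisation and zero-m 3j drop out of the ratio.
A: Δ: 2! 6! 6! / 15! → 1/1261260; sum: t=2:+1/1036800 = 1/1036800; 3j²(4 4 6; -4 -2 6) = Δ·Π!·Σ² = 4/195  (sign +1)
B: Δ: 2! 6! 6! / 15! → 1/1261260; sum: t=1:−1/518400 t=2:+1/28800 = 17/518400; 3j²(4 4 6; -3 3 0) = Δ·Π!·Σ² = 289/25740  (sign +1)
I_A²/I_B² = (4/195)/(289/25740) = 528/289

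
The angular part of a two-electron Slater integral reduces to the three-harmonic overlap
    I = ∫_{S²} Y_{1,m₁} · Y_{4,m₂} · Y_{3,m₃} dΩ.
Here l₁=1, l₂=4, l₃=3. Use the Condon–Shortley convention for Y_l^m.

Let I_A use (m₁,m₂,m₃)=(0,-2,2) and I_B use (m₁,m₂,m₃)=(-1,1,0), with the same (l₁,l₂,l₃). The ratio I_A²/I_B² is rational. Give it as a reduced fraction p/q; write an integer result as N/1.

6/5

l's match ⇒ only the (l;m) 3-j factors differ between A and B.
A: triangle coeff Δ(1,4,3) = 1/252; Σ_t [1,1]: t=1:−1/120 = -1/120; (3j)²=1/21 [(1 4 3; 0 -2 2)], sign=+1
B: triangle coeff Δ(1,4,3) = 1/252; Σ_t [2,2]: t=2:+1/72 = 1/72; (3j)²=5/126 [(1 4 3; -1 1 0)], sign=-1
I_A²/I_B² = (1/21)/(5/126) = 6/5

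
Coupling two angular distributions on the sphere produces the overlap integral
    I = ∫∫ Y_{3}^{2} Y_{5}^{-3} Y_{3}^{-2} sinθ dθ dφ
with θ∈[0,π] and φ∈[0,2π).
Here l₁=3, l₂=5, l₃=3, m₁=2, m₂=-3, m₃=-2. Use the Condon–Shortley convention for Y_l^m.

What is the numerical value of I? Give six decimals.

0.000000

m-sum = 2 − 3 − 2 = -3 ≠ 0 ⇒ I = 0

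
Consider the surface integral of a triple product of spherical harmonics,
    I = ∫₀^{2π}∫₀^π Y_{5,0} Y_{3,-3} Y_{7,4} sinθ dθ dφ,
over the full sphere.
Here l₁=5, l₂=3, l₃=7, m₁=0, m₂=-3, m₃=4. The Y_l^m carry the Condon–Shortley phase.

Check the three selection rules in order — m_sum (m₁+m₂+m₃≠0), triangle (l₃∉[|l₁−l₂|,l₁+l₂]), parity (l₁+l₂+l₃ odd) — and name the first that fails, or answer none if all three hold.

m_sum

Σmᵢ = 1  ✗
l₃∈[|l₁−l₂|,l₁+l₂]=[2,8], have l₃=7
Σlᵢ = 15 ⇒ odd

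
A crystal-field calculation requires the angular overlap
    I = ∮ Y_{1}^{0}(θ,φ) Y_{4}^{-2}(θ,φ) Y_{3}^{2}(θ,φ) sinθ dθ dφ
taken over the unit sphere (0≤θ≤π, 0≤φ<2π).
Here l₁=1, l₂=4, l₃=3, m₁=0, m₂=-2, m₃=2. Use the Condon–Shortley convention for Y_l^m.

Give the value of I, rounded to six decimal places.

0.213244

m-sum 0 ✓  L=8 even ✓  3≤3≤5 ✓
Π(2lᵢ+1) = 3×9×7 = 189
triangle coeff Δ(1,4,3) = 1/252
Σ_t [1,1]: t=1:−1/36 = -1/36
(3j)²=4/63 [(1 4 3; 0 0 0)], sign=+1
Σ_t [1,1]: t=1:−1/120 = -1/120
(3j)²=1/21 [(1 4 3; 0 -2 2)], sign=+1
⇒ 4πI² = 4/7
I = (+1)√(4/7/(4π)) = 0.21324362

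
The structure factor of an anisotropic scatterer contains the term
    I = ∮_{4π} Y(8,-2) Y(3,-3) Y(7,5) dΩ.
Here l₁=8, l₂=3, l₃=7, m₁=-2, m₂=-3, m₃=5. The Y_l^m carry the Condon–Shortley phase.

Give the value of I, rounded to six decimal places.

m-sum 0 ✓  L=18 even ✓  5≤7≤11 ✓
Π(2lᵢ+1) = 17×7×15 = 1785
triangle coeff Δ(8,3,7) = 1/5290740
Σ_t [1,3]: t=1:−1/7257600 t=2:+1/2073600 t=3:−1/7257600 = 1/4838400
(3j)²=252/20995 [(8 3 7; 0 0 0)], sign=-1
Σ_t [0,0]: t=0:+1/348364800 = 1/348364800
(3j)²=165/58786 [(8 3 7; -2 -3 5)], sign=+1
⇒ 4πI² = 62370/1037153
I = (-1)√(62370/1037153/(4π)) = -0.06917697

-0.069177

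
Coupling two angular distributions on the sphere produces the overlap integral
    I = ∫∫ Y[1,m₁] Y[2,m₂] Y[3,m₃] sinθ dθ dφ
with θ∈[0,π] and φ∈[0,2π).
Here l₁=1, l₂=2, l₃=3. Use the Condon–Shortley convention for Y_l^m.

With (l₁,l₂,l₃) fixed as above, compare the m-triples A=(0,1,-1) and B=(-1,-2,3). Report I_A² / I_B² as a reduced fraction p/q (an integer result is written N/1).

l's match ⇒ only the (l;m) 3-j factors differ between A and B.
A: triangle coeff Δ(1,2,3) = 1/105; Σ_t [0,0]: t=0:+1/6 = 1/6; (3j)²=8/105 [(1 2 3; 0 1 -1)], sign=+1
B: triangle coeff Δ(1,2,3) = 1/105; Σ_t [0,0]: t=0:+1/48 = 1/48; (3j)²=1/7 [(1 2 3; -1 -2 3)], sign=+1
I_A²/I_B² = (8/105)/(1/7) = 8/15

8/15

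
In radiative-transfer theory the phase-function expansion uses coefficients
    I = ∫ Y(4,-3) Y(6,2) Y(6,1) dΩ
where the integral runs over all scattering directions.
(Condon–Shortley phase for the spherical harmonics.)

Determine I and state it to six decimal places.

-0.039511

m-sum 0 ✓  L=16 even ✓  2≤6≤10 ✓
Π(2lᵢ+1) = 9×13×13 = 1521
triangle coeff Δ(4,6,6) = 1/15315300
Σ_t [0,4]: t=0:+1/829440 t=1:−1/25920 t=2:+1/9216 t=3:−1/25920 t=4:+1/829440 = 7/207360
(3j)²=28/2431 [(4 6 6; 0 0 0)], sign=+1
Σ_t [3,4]: t=3:−1/103680 t=4:+1/82944 = 1/414720
(3j)²=49/43758 [(4 6 6; -3 2 1)], sign=-1
⇒ 4πI² = 686/34969
I = (-1)√(686/34969/(4π)) = -0.03951077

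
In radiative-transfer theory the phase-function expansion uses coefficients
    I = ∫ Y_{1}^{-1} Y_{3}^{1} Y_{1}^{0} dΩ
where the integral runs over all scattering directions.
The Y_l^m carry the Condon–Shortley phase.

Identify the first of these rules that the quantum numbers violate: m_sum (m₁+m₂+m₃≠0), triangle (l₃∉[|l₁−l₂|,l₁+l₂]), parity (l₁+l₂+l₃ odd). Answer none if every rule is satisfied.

triangle

azimuthal sum: -1 + 1 + 0 = 0  ✓
2 ≤ 1 ≤ 4 (triangle on l)  ✗
L = 1 + 3 + 1 = 5 (odd)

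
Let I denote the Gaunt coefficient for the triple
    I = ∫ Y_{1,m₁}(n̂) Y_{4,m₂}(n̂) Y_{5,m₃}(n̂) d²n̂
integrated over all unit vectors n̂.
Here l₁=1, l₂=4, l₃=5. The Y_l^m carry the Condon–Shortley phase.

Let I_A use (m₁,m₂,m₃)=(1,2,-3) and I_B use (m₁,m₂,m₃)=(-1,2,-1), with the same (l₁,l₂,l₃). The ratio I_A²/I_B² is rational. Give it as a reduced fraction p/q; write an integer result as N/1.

14/3

Shared (l₁,l₂,l₃)=(1,4,5): N and (l;000)² cancel in I_A²/I_B².
A: Δ = 0!·2!·8!/11! = 1/495; Racah Σ t=0..0: t=0:+1/2880 = 1/2880; ⇒ 3j(1 4 5; 1 2 -3)² = 28/495, sgn +1
B: Δ = 0!·2!·8!/11! = 1/495; Racah Σ t=0..0: t=0:+1/2880 = 1/2880; ⇒ 3j(1 4 5; -1 2 -1)² = 2/165, sgn +1
I_A²/I_B² = (28/495)/(2/165) = 14/3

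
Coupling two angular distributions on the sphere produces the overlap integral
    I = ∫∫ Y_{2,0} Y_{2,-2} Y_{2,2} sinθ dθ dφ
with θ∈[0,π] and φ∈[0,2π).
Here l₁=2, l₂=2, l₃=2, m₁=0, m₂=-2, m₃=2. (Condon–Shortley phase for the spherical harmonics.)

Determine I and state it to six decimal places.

-0.180224

Rules hold: Σm=0, L=6 even, 0≤2≤4.
N = 5·5·5 = 125
Δ = 2!·2!·2!/7! = 1/630
Racah Σ t=0..2: t=0:+1/8 t=1:−1/1 t=2:+1/8 = -3/4
⇒ 3j(2 2 2; 0 0 0)² = 2/35, sgn -1
Racah Σ t=0..0: t=0:+1/8 = 1/8
⇒ 3j(2 2 2; 0 -2 2)² = 2/35, sgn +1
4πI² = N·(3j₀)²·(3jₘ)² = 20/49
I = -1·√(0.408163/4π) = -0.18022375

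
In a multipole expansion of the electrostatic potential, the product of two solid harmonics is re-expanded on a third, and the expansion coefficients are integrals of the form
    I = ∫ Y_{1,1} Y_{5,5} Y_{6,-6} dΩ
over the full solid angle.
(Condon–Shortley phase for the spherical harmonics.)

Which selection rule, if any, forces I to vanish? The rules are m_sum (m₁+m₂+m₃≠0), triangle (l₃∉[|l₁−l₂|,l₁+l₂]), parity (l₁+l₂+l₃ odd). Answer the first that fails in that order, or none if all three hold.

m₁+m₂+m₃ = 1 + 5 − 6 = 0  ✓
triangle: |1−5|=4 ≤ l₃=6 ≤ 1+5=6  ✓
parity: l₁+l₂+l₃ = 12 is even  ✓

none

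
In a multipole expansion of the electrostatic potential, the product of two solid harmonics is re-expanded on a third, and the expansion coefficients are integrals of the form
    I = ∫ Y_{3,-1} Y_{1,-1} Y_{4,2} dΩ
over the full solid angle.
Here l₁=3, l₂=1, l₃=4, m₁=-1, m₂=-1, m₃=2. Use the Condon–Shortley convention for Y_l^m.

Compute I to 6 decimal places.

Rules hold: Σm=0, L=8 even, 2≤4≤4.
N = 7·3·9 = 189
Δ = 0!·6!·2!/9! = 1/252
Racah Σ t=0..0: t=0:+1/36 = 1/36
⇒ 3j(3 1 4; 0 0 0)² = 4/63, sgn +1
Racah Σ t=0..0: t=0:+1/96 = 1/96
⇒ 3j(3 1 4; -1 -1 2)² = 5/84, sgn +1
4πI² = N·(3j₀)²·(3jₘ)² = 5/7
I = +1·√(0.714286/4π) = 0.23841361

0.238414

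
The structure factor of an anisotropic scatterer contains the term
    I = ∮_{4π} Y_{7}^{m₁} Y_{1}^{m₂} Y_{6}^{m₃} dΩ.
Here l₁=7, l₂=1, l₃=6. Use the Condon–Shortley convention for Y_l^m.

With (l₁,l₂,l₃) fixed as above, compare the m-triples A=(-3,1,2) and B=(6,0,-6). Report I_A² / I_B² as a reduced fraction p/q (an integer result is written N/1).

Same 7,1,6: normalisation and zero-m 3j drop out of the ratio.
A: Δ: 2! 12! 0! / 15! → 1/1365; sum: t=2:+1/1935360 = 1/1935360; 3j²(7 1 6; -3 1 2) = Δ·Π!·Σ² = 3/91  (sign +1)
B: Δ: 2! 12! 0! / 15! → 1/1365; sum: t=1:−1/479001600 = -1/479001600; 3j²(7 1 6; 6 0 -6) = Δ·Π!·Σ² = 1/105  (sign -1)
I_A²/I_B² = (3/91)/(1/105) = 45/13

45/13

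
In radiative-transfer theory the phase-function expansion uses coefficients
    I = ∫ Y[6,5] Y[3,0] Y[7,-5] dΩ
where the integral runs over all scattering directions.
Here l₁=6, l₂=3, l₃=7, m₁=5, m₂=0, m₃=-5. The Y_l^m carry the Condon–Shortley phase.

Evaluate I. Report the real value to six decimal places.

m-sum 0 ✓  L=16 even ✓  3≤7≤9 ✓
Π(2lᵢ+1) = 13×7×15 = 1365
triangle coeff Δ(6,3,7) = 1/2042040
Σ_t [0,2]: t=0:+1/207360 t=1:−1/57600 t=2:+1/207360 = -1/129600
(3j)²=168/12155 [(6 3 7; 0 0 0)], sign=+1
Σ_t [0,1]: t=0:+1/4354560 t=1:−1/14515200 = 1/6220800
(3j)²=77/4420 [(6 3 7; 5 0 -5)], sign=+1
⇒ 4πI² = 6174/18785
I = (+1)√(6174/18785/(4π)) = 0.16172337

0.161723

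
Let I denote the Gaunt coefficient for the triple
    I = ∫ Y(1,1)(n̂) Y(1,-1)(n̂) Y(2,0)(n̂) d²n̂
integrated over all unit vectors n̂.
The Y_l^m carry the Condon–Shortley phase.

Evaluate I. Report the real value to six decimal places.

m-sum 0 ✓  L=4 even ✓  0≤2≤2 ✓
Π(2lᵢ+1) = 3×3×5 = 45
triangle coeff Δ(1,1,2) = 1/30
Σ_t [0,0]: t=0:+1/1 = 1/1
(3j)²=2/15 [(1 1 2; 0 0 0)], sign=+1
Σ_t [0,0]: t=0:+1/4 = 1/4
(3j)²=1/30 [(1 1 2; 1 -1 0)], sign=+1
⇒ 4πI² = 1/5
I = (+1)√(1/5/(4π)) = 0.12615663

0.126157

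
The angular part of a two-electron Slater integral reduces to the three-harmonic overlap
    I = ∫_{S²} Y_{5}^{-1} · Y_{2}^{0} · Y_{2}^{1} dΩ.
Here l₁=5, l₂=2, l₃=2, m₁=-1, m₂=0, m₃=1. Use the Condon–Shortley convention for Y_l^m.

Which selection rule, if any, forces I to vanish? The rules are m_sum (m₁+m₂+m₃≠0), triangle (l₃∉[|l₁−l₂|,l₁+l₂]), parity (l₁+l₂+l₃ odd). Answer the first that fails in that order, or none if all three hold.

m₁+m₂+m₃ = -1 + 0 + 1 = 0  ✓
triangle: |5−2|=3 ≤ l₃=2 ≤ 5+2=7  ✗
parity: l₁+l₂+l₃ = 9 is odd

triangle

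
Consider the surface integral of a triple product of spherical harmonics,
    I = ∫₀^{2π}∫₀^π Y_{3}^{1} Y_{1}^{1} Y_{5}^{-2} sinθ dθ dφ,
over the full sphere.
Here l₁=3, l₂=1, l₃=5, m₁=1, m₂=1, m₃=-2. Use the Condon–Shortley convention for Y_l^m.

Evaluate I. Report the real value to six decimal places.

|3−1|≤5≤3+1 violated ⇒ I = 0

0.000000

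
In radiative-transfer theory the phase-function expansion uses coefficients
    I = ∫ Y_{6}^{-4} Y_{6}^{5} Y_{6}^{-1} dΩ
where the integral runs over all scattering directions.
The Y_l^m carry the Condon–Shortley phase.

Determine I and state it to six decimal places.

0.130527

Rules hold: Σm=0, L=18 even, 0≤6≤12.
N = 13·13·13 = 2197
Δ = 6!·6!·6!/19! = 1/325909584
Racah Σ t=0..6: t=0:+1/373248000 t=1:−1/1728000 t=2:+1/110592 t=3:−1/46656 t=4:+1/110592 t=5:−1/1728000 t=6:+1/373248000 = -7/1555200
⇒ 3j(6 6 6; 0 0 0)² = 400/46189, sgn -1
Racah Σ t=5..6: t=5:−1/10368000 t=6:+1/4147200 = 1/6912000
⇒ 3j(6 6 6; -4 5 -1)² = 189/16796, sgn -1
4πI² = N·(3j₀)²·(3jₘ)² = 245700/1147619
I = +1·√(0.214095/4π) = 0.13052653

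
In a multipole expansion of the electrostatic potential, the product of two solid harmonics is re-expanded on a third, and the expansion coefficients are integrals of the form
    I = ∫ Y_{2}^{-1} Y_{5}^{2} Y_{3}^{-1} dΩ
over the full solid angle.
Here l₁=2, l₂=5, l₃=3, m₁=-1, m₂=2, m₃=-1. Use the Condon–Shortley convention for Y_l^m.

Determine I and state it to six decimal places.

0.245532

m-sum 0 ✓  L=10 even ✓  3≤3≤7 ✓
Π(2lᵢ+1) = 5×11×7 = 385
triangle coeff Δ(2,5,3) = 1/2310
Σ_t [2,2]: t=2:+1/144 = 1/144
(3j)²=10/231 [(2 5 3; 0 0 0)], sign=-1
Σ_t [3,3]: t=3:−1/288 = -1/288
(3j)²=1/22 [(2 5 3; -1 2 -1)], sign=-1
⇒ 4πI² = 25/33
I = (+1)√(25/33/(4π)) = 0.24553200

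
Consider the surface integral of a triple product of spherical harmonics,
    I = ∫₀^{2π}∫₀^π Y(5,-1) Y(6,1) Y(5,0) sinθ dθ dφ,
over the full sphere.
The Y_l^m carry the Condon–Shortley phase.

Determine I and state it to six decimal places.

Checks pass: Σm=0; 16 even; l₃=5∈[1,11].
(2·5+1)(2·6+1)(2·5+1) = 1573
Δ: 6! 4! 6! / 17! → 1/28588560
sum: t=1:−1/345600 t=2:+1/13824 t=3:−1/5184 t=4:+1/13824 t=5:−1/345600 = -7/129600
3j²(5 6 5; 0 0 0) = Δ·Π!·Σ² = 80/7293  (sign +1)
sum: t=2:+1/138240 t=3:−1/10368 t=4:+1/6912 t=5:−1/34560 t=6:+1/2073600 = 7/259200
3j²(5 6 5; -1 1 0) = Δ·Π!·Σ² = 28/7293  (sign -1)
combine: 4πI² = 1573·80/7293·28/7293 = 2240/33813
take √, sign -1: I = -0.07260679

-0.072607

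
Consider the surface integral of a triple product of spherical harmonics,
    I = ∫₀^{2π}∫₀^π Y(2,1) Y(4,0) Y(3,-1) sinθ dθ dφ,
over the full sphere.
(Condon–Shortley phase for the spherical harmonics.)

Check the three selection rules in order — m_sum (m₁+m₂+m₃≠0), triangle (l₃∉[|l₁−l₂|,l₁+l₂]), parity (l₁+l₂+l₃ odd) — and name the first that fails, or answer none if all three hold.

parity

azimuthal sum: 1 + 0 − 1 = 0  ✓
2 ≤ 3 ≤ 6 (triangle on l)  ✓
L = 2 + 4 + 3 = 9 (odd)  ✗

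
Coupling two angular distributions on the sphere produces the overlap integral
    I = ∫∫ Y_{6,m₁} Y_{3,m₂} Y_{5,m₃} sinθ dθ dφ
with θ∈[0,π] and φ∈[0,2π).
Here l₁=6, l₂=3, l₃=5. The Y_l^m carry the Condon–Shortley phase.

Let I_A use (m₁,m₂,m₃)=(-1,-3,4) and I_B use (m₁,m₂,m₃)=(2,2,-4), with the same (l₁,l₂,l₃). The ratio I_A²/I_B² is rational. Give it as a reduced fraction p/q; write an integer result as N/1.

Same 6,3,5: normalisation and zero-m 3j drop out of the ratio.
A: Δ: 4! 8! 2! / 15! → 1/675675; sum: t=0:+1/241920 = 1/241920; 3j²(6 3 5; -1 -3 4) = Δ·Π!·Σ² = 4/1001  (sign -1)
B: Δ: 4! 8! 2! / 15! → 1/675675; sum: t=3:−1/60480 t=4:+1/967680 = -1/64512; 3j²(6 3 5; 2 2 -4) = Δ·Π!·Σ² = 15/1001  (sign +1)
I_A²/I_B² = (4/1001)/(15/1001) = 4/15

4/15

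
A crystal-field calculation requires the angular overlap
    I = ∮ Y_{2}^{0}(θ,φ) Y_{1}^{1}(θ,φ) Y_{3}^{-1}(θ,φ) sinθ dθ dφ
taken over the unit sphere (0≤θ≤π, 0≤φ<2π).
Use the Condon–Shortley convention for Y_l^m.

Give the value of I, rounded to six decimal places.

-0.202301

Rules hold: Σm=0, L=6 even, 1≤3≤3.
N = 5·3·7 = 105
Δ = 0!·4!·2!/7! = 1/105
Racah Σ t=0..0: t=0:+1/4 = 1/4
⇒ 3j(2 1 3; 0 0 0)² = 3/35, sgn -1
Racah Σ t=0..0: t=0:+1/8 = 1/8
⇒ 3j(2 1 3; 0 1 -1)² = 2/35, sgn +1
4πI² = N·(3j₀)²·(3jₘ)² = 18/35
I = -1·√(0.514286/4π) = -0.20230066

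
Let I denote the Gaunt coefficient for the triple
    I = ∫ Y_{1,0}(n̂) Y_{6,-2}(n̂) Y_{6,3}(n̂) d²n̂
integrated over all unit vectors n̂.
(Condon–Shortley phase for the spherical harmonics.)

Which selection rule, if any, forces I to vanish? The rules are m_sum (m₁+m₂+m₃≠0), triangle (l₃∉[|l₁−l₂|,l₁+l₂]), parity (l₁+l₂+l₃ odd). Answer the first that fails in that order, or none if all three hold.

Σmᵢ = 1  ✗
l₃∈[|l₁−l₂|,l₁+l₂]=[5,7], have l₃=6
Σlᵢ = 13 ⇒ odd

m_sum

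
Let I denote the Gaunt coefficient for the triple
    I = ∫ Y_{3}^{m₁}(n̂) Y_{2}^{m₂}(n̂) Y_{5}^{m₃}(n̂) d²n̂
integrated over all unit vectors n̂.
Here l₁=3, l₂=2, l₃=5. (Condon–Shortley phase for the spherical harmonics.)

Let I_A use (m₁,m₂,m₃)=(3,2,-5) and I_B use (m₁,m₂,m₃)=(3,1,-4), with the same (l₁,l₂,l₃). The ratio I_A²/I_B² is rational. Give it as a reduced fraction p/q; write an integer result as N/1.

Same 3,2,5: normalisation and zero-m 3j drop out of the ratio.
A: Δ: 0! 6! 4! / 11! → 1/2310; sum: t=0:+1/17280 = 1/17280; 3j²(3 2 5; 3 2 -5) = Δ·Π!·Σ² = 1/11  (sign +1)
B: Δ: 0! 6! 4! / 11! → 1/2310; sum: t=0:+1/4320 = 1/4320; 3j²(3 2 5; 3 1 -4) = Δ·Π!·Σ² = 2/55  (sign -1)
I_A²/I_B² = (1/11)/(2/55) = 5/2

5/2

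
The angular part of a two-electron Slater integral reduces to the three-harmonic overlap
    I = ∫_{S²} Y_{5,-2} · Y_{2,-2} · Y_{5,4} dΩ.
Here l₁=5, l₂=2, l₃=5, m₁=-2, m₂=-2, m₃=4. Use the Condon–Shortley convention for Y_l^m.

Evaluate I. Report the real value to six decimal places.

-0.137240

m-sum 0 ✓  L=12 even ✓  3≤5≤7 ✓
Π(2lᵢ+1) = 11×5×11 = 605
triangle coeff Δ(5,2,5) = 1/38610
Σ_t [0,2]: t=0:+1/2880 t=1:−1/576 t=2:+1/2880 = -1/960
(3j)²=10/429 [(5 2 5; 0 0 0)], sign=+1
Σ_t [0,0]: t=0:+1/20160 = 1/20160
(3j)²=12/715 [(5 2 5; -2 -2 4)], sign=-1
⇒ 4πI² = 40/169
I = (-1)√(40/169/(4π)) = -0.13724032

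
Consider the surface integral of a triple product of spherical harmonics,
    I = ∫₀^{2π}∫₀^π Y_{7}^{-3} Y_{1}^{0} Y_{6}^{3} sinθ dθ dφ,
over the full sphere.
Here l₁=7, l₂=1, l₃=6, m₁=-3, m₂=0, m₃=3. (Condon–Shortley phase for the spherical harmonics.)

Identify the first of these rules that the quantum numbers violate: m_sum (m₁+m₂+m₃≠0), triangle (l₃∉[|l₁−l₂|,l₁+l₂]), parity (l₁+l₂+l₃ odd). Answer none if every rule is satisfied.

Σmᵢ = 0  ✓
l₃∈[|l₁−l₂|,l₁+l₂]=[6,8], have l₃=6  ✓
Σlᵢ = 14 ⇒ even  ✓

none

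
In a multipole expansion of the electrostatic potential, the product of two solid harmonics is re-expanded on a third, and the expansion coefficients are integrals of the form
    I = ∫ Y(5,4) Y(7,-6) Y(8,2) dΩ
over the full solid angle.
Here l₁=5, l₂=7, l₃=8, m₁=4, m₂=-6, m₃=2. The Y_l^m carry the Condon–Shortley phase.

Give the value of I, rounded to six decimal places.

m-sum 0 ✓  L=20 even ✓  2≤8≤12 ✓
Π(2lᵢ+1) = 11×15×17 = 2805
triangle coeff Δ(5,7,8) = 1/814773960
Σ_t [0,4]: t=0:+1/87091200 t=1:−1/4976640 t=2:+1/2073600 t=3:−1/4976640 t=4:+1/87091200 = 1/9676800
(3j)²=360/46189 [(5 7 8; 0 0 0)], sign=+1
Σ_t [0,1]: t=0:+1/1045094400 t=1:−1/15676416000 = 1/1119744000
(3j)²=28/4845 [(5 7 8; 4 -6 2)], sign=+1
⇒ 4πI² = 10080/79781
I = (+1)√(10080/79781/(4π)) = 0.10027106

0.100271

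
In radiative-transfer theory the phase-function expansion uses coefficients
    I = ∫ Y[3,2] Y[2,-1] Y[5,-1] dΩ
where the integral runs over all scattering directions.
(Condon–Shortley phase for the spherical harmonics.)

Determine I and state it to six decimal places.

m-sum 0 ✓  L=10 even ✓  1≤5≤5 ✓
Π(2lᵢ+1) = 7×5×11 = 385
triangle coeff Δ(3,2,5) = 1/2310
Σ_t [0,0]: t=0:+1/144 = 1/144
(3j)²=10/231 [(3 2 5; 0 0 0)], sign=-1
Σ_t [0,0]: t=0:+1/720 = 1/720
(3j)²=4/385 [(3 2 5; 2 -1 -1)], sign=+1
⇒ 4πI² = 40/231
I = (-1)√(40/231/(4π)) = -0.11738675

-0.117387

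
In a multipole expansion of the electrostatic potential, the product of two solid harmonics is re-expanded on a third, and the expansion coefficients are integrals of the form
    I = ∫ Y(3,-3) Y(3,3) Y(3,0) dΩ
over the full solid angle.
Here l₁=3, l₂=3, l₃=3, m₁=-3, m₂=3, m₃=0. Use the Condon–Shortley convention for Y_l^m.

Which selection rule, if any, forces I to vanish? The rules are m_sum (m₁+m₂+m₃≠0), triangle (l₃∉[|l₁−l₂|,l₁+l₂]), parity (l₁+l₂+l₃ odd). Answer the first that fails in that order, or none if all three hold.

parity

azimuthal sum: -3 + 3 + 0 = 0  ✓
0 ≤ 3 ≤ 6 (triangle on l)  ✓
L = 3 + 3 + 3 = 9 (odd)  ✗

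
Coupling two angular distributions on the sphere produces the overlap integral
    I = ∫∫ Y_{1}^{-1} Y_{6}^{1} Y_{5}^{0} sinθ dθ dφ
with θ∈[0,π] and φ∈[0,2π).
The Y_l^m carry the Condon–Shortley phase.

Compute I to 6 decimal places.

-0.187239

m-sum 0 ✓  L=12 even ✓  5≤5≤7 ✓
Π(2lᵢ+1) = 3×13×11 = 429
triangle coeff Δ(1,6,5) = 1/858
Σ_t [1,1]: t=1:−1/14400 = -1/14400
(3j)²=6/143 [(1 6 5; 0 0 0)], sign=+1
Σ_t [2,2]: t=2:+1/28800 = 1/28800
(3j)²=7/286 [(1 6 5; -1 1 0)], sign=-1
⇒ 4πI² = 63/143
I = (-1)√(63/143/(4π)) = -0.18723944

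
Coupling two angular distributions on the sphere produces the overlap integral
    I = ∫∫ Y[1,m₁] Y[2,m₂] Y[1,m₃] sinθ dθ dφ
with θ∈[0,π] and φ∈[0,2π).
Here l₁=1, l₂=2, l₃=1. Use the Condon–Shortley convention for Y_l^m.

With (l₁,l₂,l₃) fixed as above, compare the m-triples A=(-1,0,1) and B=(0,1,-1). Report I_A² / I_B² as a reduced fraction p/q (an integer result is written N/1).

1/3

Same 1,2,1: normalisation and zero-m 3j drop out of the ratio.
A: Δ: 2! 0! 2! / 5! → 1/30; sum: t=2:+1/4 = 1/4; 3j²(1 2 1; -1 0 1) = Δ·Π!·Σ² = 1/30  (sign +1)
B: Δ: 2! 0! 2! / 5! → 1/30; sum: t=1:−1/2 = -1/2; 3j²(1 2 1; 0 1 -1) = Δ·Π!·Σ² = 1/10  (sign -1)
I_A²/I_B² = (1/30)/(1/10) = 1/3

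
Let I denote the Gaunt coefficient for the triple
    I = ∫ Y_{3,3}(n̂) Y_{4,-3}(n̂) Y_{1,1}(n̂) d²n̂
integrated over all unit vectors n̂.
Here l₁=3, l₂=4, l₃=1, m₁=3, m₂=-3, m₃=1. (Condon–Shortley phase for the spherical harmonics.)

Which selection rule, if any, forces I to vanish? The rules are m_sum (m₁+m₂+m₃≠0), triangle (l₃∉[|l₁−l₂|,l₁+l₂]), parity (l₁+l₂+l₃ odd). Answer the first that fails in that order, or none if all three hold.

m_sum

azimuthal sum: 3 − 3 + 1 = 1  ✗
1 ≤ 1 ≤ 7 (triangle on l)
L = 3 + 4 + 1 = 8 (even)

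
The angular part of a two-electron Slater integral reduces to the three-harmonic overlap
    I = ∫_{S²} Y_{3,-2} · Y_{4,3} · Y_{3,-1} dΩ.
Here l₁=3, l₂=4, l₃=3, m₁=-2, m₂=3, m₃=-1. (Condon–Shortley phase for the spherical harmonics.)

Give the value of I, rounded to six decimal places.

-0.095955

m-sum 0 ✓  L=10 even ✓  1≤3≤7 ✓
Π(2lᵢ+1) = 7×9×7 = 441
triangle coeff Δ(3,4,3) = 1/34650
Σ_t [1,3]: t=1:−1/72 t=2:+1/16 t=3:−1/72 = 5/144
(3j)²=2/77 [(3 4 3; 0 0 0)], sign=-1
Σ_t [3,4]: t=3:−1/288 t=4:+1/144 = 1/288
(3j)²=1/99 [(3 4 3; -2 3 -1)], sign=+1
⇒ 4πI² = 14/121
I = (-1)√(14/121/(4π)) = -0.09595473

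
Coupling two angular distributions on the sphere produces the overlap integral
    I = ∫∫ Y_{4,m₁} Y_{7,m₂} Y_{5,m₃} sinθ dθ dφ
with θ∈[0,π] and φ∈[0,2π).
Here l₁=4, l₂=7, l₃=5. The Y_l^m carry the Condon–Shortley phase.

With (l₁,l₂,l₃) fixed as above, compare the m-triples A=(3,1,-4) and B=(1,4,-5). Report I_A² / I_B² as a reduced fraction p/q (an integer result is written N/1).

3703/8250

Shared (l₁,l₂,l₃)=(4,7,5): N and (l;000)² cancel in I_A²/I_B².
A: Δ = 6!·2!·8!/17! = 1/6126120; Racah Σ t=0..1: t=0:+1/29030400 t=1:−1/1209600 = -23/29030400; ⇒ 3j(4 7 5; 3 1 -4)² = 529/97240, sgn +1
B: Δ = 6!·2!·8!/17! = 1/6126120; Racah Σ t=3..3: t=3:−1/2903040 = -1/2903040; ⇒ 3j(4 7 5; 1 4 -5)² = 75/6188, sgn -1
I_A²/I_B² = (529/97240)/(75/6188) = 3703/8250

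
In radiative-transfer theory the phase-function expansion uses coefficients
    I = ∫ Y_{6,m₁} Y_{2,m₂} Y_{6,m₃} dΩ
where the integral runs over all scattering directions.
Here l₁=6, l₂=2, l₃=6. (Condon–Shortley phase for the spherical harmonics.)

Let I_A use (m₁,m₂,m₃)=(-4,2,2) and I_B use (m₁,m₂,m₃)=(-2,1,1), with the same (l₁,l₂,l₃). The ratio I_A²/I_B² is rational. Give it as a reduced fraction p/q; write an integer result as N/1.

Same 6,2,6: normalisation and zero-m 3j drop out of the ratio.
A: Δ: 2! 10! 2! / 15! → 1/90090; sum: t=2:+1/322560 = 1/322560; 3j²(6 2 6; -4 2 2) = Δ·Π!·Σ² = 18/1001  (sign +1)
B: Δ: 2! 10! 2! / 15! → 1/90090; sum: t=1:−1/60480 t=2:+1/34560 = 1/80640; 3j²(6 2 6; -2 1 1) = Δ·Π!·Σ² = 6/1001  (sign -1)
I_A²/I_B² = (18/1001)/(6/1001) = 3/1

3/1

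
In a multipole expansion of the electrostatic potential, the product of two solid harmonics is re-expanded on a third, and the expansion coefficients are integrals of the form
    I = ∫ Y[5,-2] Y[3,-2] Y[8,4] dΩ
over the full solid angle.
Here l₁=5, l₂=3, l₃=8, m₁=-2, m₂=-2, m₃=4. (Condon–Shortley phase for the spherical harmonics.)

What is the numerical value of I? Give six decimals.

m-sum 0 ✓  L=16 even ✓  2≤8≤8 ✓
Π(2lᵢ+1) = 11×7×17 = 1309
triangle coeff Δ(5,3,8) = 1/136136
Σ_t [0,0]: t=0:+1/518400 = 1/518400
(3j)²=56/2431 [(5 3 8; 0 0 0)], sign=+1
Σ_t [0,0]: t=0:+1/3628800 = 1/3628800
(3j)²=36/1547 [(5 3 8; -2 -2 4)], sign=+1
⇒ 4πI² = 2016/2873
I = (+1)√(2016/2873/(4π)) = 0.23630479

0.236305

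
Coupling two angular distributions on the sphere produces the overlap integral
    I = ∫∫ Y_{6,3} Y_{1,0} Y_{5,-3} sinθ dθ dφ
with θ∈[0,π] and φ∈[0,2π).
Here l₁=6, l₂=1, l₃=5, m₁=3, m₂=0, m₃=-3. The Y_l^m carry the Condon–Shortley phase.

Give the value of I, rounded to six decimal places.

-0.212310

Checks pass: Σm=0; 12 even; l₃=5∈[5,7].
(2·6+1)(2·1+1)(2·5+1) = 429
Δ: 2! 10! 0! / 13! → 1/858
sum: t=1:−1/14400 = -1/14400
3j²(6 1 5; 0 0 0) = Δ·Π!·Σ² = 6/143  (sign +1)
sum: t=1:−1/80640 = -1/80640
3j²(6 1 5; 3 0 -3) = Δ·Π!·Σ² = 9/286  (sign -1)
combine: 4πI² = 429·6/143·9/286 = 81/143
take √, sign -1: I = -0.21230956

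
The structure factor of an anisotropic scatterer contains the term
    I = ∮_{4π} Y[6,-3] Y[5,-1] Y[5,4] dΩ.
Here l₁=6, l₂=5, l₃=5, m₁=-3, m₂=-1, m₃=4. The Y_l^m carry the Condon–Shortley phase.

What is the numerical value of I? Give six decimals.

-0.020582

m-sum 0 ✓  L=16 even ✓  1≤5≤11 ✓
Π(2lᵢ+1) = 13×11×11 = 1573
triangle coeff Δ(6,5,5) = 1/28588560
Σ_t [1,5]: t=1:−1/345600 t=2:+1/13824 t=3:−1/5184 t=4:+1/13824 t=5:−1/345600 = -7/129600
(3j)²=80/7293 [(6 5 5; 0 0 0)], sign=+1
Σ_t [3,4]: t=3:−1/155520 t=4:+1/138240 = 1/1244160
(3j)²=3/9724 [(6 5 5; -3 -1 4)], sign=-1
⇒ 4πI² = 20/3757
I = (-1)√(20/3757/(4π)) = -0.02058209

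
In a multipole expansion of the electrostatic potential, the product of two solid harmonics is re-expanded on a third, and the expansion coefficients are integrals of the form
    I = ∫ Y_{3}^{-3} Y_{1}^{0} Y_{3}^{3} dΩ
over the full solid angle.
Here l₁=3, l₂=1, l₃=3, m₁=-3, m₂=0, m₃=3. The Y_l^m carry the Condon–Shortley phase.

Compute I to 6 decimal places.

0.000000

Σlᵢ=7 odd — θ-integrand is odd under cosθ→−cosθ; I=0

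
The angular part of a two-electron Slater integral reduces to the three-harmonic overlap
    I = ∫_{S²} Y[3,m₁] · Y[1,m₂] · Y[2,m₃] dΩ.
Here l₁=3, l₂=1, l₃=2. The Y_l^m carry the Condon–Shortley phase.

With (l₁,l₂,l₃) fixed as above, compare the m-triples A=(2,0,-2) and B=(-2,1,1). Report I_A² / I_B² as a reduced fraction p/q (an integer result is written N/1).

1/2

l's match ⇒ only the (l;m) 3-j factors differ between A and B.
A: triangle coeff Δ(3,1,2) = 1/105; Σ_t [1,1]: t=1:−1/24 = -1/24; (3j)²=1/21 [(3 1 2; 2 0 -2)], sign=-1
B: triangle coeff Δ(3,1,2) = 1/105; Σ_t [2,2]: t=2:+1/12 = 1/12; (3j)²=2/21 [(3 1 2; -2 1 1)], sign=-1
I_A²/I_B² = (1/21)/(2/21) = 1/2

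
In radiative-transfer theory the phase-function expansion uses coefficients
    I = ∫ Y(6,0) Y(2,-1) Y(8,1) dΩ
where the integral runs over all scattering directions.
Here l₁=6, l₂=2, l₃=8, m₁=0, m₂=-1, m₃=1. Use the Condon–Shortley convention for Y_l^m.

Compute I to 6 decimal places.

-0.205780

m-sum 0 ✓  L=16 even ✓  4≤8≤8 ✓
Π(2lᵢ+1) = 13×5×17 = 1105
triangle coeff Δ(6,2,8) = 1/30940
Σ_t [0,0]: t=0:+1/2073600 = 1/2073600
(3j)²=28/1105 [(6 2 8; 0 0 0)], sign=+1
Σ_t [0,0]: t=0:+1/3110400 = 1/3110400
(3j)²=21/1105 [(6 2 8; 0 -1 1)], sign=-1
⇒ 4πI² = 588/1105
I = (-1)√(588/1105/(4π)) = -0.20577973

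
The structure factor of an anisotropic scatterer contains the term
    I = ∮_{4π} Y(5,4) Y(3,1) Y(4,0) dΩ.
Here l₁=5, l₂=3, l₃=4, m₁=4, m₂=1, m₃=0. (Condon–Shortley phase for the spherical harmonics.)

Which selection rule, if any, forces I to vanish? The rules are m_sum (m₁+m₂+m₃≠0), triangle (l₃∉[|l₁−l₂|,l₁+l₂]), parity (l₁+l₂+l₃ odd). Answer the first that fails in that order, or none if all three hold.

azimuthal sum: 4 + 1 + 0 = 5  ✗
2 ≤ 4 ≤ 8 (triangle on l)
L = 5 + 3 + 4 = 12 (even)

m_sum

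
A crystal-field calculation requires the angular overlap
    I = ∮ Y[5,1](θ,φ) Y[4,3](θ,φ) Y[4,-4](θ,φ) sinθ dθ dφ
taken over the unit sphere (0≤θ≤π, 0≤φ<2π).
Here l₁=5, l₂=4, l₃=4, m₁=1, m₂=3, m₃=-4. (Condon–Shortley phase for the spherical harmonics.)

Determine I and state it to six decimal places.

Σlᵢ=13 odd — θ-integrand is odd under cosθ→−cosθ; I=0

0.000000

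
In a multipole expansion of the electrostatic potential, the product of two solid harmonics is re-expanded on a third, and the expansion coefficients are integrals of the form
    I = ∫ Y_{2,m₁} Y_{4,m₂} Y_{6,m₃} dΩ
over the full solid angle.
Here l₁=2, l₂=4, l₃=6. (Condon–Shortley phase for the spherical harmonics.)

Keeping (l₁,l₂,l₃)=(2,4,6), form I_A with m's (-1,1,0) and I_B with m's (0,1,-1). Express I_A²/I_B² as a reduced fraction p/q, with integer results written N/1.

l's match ⇒ only the (l;m) 3-j factors differ between A and B.
A: triangle coeff Δ(2,4,6) = 1/6435; Σ_t [0,0]: t=0:+1/4320 = 1/4320; (3j)²=8/429 [(2 4 6; -1 1 0)], sign=+1
B: triangle coeff Δ(2,4,6) = 1/6435; Σ_t [0,0]: t=0:+1/2880 = 1/2880; (3j)²=14/429 [(2 4 6; 0 1 -1)], sign=-1
I_A²/I_B² = (8/429)/(14/429) = 4/7

4/7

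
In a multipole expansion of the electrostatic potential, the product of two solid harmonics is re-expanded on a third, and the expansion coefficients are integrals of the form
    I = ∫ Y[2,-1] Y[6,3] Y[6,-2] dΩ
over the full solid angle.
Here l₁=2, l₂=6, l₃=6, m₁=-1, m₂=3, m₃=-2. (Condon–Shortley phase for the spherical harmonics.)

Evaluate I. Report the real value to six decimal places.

-0.140463

Rules hold: Σm=0, L=14 even, 4≤6≤8.
N = 5·13·13 = 845
Δ = 2!·2!·10!/15! = 1/90090
Racah Σ t=0..2: t=0:+1/69120 t=1:−1/14400 t=2:+1/69120 = -7/172800
⇒ 3j(2 6 6; 0 0 0)² = 14/715, sgn -1
Racah Σ t=1..2: t=1:−1/161280 t=2:+1/60480 = 1/96768
⇒ 3j(2 6 6; -1 3 -2)² = 15/1001, sgn +1
4πI² = N·(3j₀)²·(3jₘ)² = 30/121
I = -1·√(0.247934/4π) = -0.14046335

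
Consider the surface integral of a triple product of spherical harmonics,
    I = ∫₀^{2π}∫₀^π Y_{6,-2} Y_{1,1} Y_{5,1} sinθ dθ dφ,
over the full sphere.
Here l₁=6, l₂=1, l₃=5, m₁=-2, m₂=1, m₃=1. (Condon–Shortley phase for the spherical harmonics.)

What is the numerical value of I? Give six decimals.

Checks pass: Σm=0; 12 even; l₃=5∈[5,7].
(2·6+1)(2·1+1)(2·5+1) = 429
Δ: 2! 10! 0! / 13! → 1/858
sum: t=1:−1/14400 = -1/14400
3j²(6 1 5; 0 0 0) = Δ·Π!·Σ² = 6/143  (sign +1)
sum: t=2:+1/34560 = 1/34560
3j²(6 1 5; -2 1 1) = Δ·Π!·Σ² = 14/429  (sign +1)
combine: 4πI² = 429·6/143·14/429 = 84/143
take √, sign +1: I = 0.21620548

0.216205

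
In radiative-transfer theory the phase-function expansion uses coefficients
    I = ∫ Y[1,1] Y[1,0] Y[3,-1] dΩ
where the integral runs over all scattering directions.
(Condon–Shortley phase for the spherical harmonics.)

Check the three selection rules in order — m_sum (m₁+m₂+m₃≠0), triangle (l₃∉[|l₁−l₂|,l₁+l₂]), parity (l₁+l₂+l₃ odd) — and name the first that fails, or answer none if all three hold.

Σmᵢ = 0  ✓
l₃∈[|l₁−l₂|,l₁+l₂]=[0,2], have l₃=3  ✗
Σlᵢ = 5 ⇒ odd

triangle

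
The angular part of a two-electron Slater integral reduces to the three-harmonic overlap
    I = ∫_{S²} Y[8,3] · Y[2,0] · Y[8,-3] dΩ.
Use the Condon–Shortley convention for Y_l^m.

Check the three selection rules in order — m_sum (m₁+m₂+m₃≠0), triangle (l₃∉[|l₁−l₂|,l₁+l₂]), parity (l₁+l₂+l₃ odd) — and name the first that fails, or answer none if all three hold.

Σmᵢ = 0  ✓
l₃∈[|l₁−l₂|,l₁+l₂]=[6,10], have l₃=8  ✓
Σlᵢ = 18 ⇒ even  ✓

none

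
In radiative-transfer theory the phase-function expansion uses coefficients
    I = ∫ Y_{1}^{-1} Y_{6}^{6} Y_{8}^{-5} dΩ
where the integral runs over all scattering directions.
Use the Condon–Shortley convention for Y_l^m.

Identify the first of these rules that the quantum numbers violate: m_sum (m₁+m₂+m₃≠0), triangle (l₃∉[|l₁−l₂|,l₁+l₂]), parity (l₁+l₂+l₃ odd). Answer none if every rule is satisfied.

triangle

Σmᵢ = 0  ✓
l₃∈[|l₁−l₂|,l₁+l₂]=[5,7], have l₃=8  ✗
Σlᵢ = 15 ⇒ odd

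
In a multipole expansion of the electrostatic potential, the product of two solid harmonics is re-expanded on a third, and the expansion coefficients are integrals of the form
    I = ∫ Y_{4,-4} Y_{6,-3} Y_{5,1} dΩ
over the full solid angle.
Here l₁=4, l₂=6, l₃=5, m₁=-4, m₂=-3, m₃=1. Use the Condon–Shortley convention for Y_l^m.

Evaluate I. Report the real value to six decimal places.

0.000000

m-sum = -4 − 3 + 1 = -6 ≠ 0 ⇒ I = 0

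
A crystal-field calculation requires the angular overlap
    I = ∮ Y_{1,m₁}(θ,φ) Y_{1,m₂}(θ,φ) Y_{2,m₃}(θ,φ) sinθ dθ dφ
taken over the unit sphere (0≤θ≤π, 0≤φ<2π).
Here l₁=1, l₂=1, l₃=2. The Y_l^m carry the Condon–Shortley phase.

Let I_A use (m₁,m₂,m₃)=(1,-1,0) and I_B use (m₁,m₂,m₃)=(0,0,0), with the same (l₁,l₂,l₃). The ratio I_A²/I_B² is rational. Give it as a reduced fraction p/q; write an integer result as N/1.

1/4

Shared (l₁,l₂,l₃)=(1,1,2): N and (l;000)² cancel in I_A²/I_B².
A: Δ = 0!·2!·2!/5! = 1/30; Racah Σ t=0..0: t=0:+1/4 = 1/4; ⇒ 3j(1 1 2; 1 -1 0)² = 1/30, sgn +1
B: Δ = 0!·2!·2!/5! = 1/30; Racah Σ t=0..0: t=0:+1/1 = 1/1; ⇒ 3j(1 1 2; 0 0 0)² = 2/15, sgn +1
I_A²/I_B² = (1/30)/(2/15) = 1/4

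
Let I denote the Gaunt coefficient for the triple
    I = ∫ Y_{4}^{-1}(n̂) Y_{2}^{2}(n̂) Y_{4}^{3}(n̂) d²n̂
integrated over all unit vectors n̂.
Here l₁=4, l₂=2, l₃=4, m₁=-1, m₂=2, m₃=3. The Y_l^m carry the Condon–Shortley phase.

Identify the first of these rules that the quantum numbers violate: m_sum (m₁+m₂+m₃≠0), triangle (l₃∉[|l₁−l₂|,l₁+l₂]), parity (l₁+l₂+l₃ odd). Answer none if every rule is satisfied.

m_sum

m₁+m₂+m₃ = -1 + 2 + 3 = 4  ✗
triangle: |4−2|=2 ≤ l₃=4 ≤ 4+2=6
parity: l₁+l₂+l₃ = 10 is even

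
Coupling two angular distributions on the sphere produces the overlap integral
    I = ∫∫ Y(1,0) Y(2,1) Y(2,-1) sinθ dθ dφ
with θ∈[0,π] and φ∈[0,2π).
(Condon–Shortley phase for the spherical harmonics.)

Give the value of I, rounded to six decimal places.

0.000000

l₁+l₂+l₃=5 is odd: 3j(l;000)=0 ⇒ I=0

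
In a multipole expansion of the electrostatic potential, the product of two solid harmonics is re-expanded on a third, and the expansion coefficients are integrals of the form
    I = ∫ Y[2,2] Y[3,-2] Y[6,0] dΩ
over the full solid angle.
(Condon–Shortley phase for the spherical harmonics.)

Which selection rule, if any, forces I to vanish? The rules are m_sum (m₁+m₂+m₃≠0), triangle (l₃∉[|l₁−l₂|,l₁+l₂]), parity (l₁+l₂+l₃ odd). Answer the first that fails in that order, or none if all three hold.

Σmᵢ = 0  ✓
l₃∈[|l₁−l₂|,l₁+l₂]=[1,5], have l₃=6  ✗
Σlᵢ = 11 ⇒ odd

triangle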